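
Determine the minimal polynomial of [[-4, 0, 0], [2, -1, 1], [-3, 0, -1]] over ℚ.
The characteristic polynomial factors as (x + 1)^2(x + 4). The minimal polynomial is ∏(x - λ)^{k_λ} where k_λ is the size of the largest Jordan block at λ.

For λ = -4: rank(A + 4I) = 2, and the largest Jordan block has size 1 (the smallest k with rank((A + 4I)^k) = rank((A + 4I)^(k+1))).
For λ = -1: rank(A + I) = 2, and the largest Jordan block has size 2 (the smallest k with rank((A + I)^k) = rank((A + I)^(k+1))).

So m_A(x) = (x + 1)^2(x + 4).

m_A(x) = (x + 1)^2(x + 4)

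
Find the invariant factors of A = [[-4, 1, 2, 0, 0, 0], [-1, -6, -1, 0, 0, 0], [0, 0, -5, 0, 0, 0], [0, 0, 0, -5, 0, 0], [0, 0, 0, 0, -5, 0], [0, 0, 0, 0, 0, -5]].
x + 5, x + 5, x + 5, (x + 5)^3

The Jordan structure of A has elementary divisors (x + 5)^3, (x + 5), (x + 5), (x + 5). Arranging the block sizes at each eigenvalue in decreasing order and taking row products gives the invariant factors.

Invariant factors (smallest first, each dividing the next): x + 5, x + 5, x + 5, (x + 5)^3.

Check: the last factor (x + 5)^3 is the minimal polynomial, and the product (x + 5)^6 is the characteristic polynomial.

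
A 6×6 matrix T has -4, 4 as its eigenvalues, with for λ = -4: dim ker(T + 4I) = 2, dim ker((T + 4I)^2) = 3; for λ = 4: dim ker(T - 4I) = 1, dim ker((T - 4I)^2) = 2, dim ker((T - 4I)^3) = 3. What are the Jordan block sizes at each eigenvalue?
λ = -4: successive nullity increments [2, 1] count blocks of size ≥ k; block sizes are [2, 1].
λ = 4: successive nullity increments [1, 1, 1] count blocks of size ≥ k; block sizes are [3].

Jordan blocks: (-4, 2), (-4, 1), (4, 3)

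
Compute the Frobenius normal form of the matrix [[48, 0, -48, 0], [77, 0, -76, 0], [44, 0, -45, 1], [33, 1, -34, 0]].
R = [[0, 0, 0, -48], [1, 0, 0, -28], [0, 1, 0, 14], [0, 0, 1, 3]]

The invariant factors of A (the non-unit diagonal entries of the Smith normal form of xI - A over ℚ[x]) are (x - 4)(x + 3)(x^2 - 2x - 4), each dividing the next. The characteristic polynomial is their product, (x - 4)(x + 3)(x^2 - 2x - 4).

The rational canonical form is the block-diagonal matrix of companion matrices C(f_i):
R = [[0, 0, 0, -48], [1, 0, 0, -28], [0, 1, 0, 14], [0, 0, 1, 3]].

Note the characteristic polynomial does not split into linear factors over ℚ, so A has no Jordan form over ℚ; the rational canonical form exists over any field.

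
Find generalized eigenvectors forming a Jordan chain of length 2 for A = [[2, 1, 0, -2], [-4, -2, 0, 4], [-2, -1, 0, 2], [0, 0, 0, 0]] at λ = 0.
We seek v_1 ∈ ker(A^2) \ ker(A), then set v_{i+1} = A v_i.

One such chain is v_1 = [[0, 3, 1, 1]]^T, v_2 = [[1, -2, -1, 0]]^T. Check: A v_2 = [[0, 0, 0, 0]]^T = 0.

v_1 = [[0, 3, 1, 1]]^T, v_2 = [[1, -2, -1, 0]]^T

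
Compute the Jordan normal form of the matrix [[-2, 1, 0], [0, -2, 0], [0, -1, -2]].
J = [[-2, 1, 0], [0, -2, 0], [0, 0, -2]]

The characteristic polynomial is det(xI - A) = (x + 2)^3, so the eigenvalues are -2 (algebraic multiplicity 3).

For λ = -2: rank(A + 2I) = 1, rank((A + 2I)^2) = 0. The eigenspace has dimension 3 - 1 = 2, so there are 2 Jordan blocks; the rank sequence gives block sizes [2, 1].

Assembling the blocks gives the Jordan form J above.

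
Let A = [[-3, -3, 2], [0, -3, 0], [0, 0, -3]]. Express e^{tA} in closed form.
e^{tA} = [[e^{-3*t}, -3*t*e^{-3*t}, 2*t*e^{-3*t}], [0, e^{-3*t}, 0], [0, 0, e^{-3*t}]]

A has Jordan form J = [[-3, 1, 0], [0, -3, 0], [0, 0, -3]] with A = PJP^{-1}, so e^{tA} = P e^{tJ} P^{-1}.

For a Jordan block J_k(λ), e^{tJ_k(λ)} = e^{λt} · (I + tN + t^2 N^2/2! + ... + t^{k-1} N^{k-1}/(k-1)!) where N is the nilpotent superdiagonal part.

Assembling the blocks and conjugating back gives the entries of e^{tA} as shown above.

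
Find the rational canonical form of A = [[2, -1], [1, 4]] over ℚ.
The invariant factors of A (the non-unit diagonal entries of the Smith normal form of xI - A over ℚ[x]) are (x - 3)^2, each dividing the next. The characteristic polynomial is their product, (x - 3)^2.

The rational canonical form is the block-diagonal matrix of companion matrices C(f_i):
R = [[0, -9], [1, 6]].

R = [[0, -9], [1, 6]]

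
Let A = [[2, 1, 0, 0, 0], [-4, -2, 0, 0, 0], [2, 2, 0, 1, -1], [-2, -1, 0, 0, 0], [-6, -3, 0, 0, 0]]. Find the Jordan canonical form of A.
J = [[0, 1, 0, 0, 0], [0, 0, 0, 0, 0], [0, 0, 0, 1, 0], [0, 0, 0, 0, 0], [0, 0, 0, 0, 0]]

The characteristic polynomial is det(xI - A) = x^5, so the eigenvalues are 0 (algebraic multiplicity 5).

For λ = 0: rank(A) = 2, rank(A^2) = 0. The eigenspace has dimension 5 - 2 = 3, so there are 3 Jordan blocks; the rank sequence gives block sizes [2, 2, 1].

Assembling the blocks gives the Jordan form J above.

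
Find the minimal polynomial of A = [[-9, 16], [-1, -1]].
The characteristic polynomial factors as (x + 5)^2. The minimal polynomial is ∏(x - λ)^{k_λ} where k_λ is the size of the largest Jordan block at λ.

For λ = -5: rank(A + 5I) = 1, and the largest Jordan block has size 2 (the smallest k with rank((A + 5I)^k) = rank((A + 5I)^(k+1))).

So m_A(x) = (x + 5)^2.

m_A(x) = (x + 5)^2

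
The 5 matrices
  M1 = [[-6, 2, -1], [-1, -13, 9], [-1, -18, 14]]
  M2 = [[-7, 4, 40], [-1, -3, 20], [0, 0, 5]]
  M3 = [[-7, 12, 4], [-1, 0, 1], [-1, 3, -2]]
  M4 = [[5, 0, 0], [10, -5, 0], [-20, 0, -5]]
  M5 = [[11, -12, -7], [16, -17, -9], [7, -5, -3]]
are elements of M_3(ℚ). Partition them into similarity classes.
Characteristic polynomials: χ_{M1} = (x - 5)(x + 5)^2, χ_{M2} = (x - 5)(x + 5)^2, χ_{M3} = (x + 3)^3, χ_{M4} = (x - 5)(x + 5)^2, χ_{M5} = (x + 3)^3.

{M1, M2}: invariant factors (x - 5)(x + 5)^2.

{M3}: invariant factors x + 3, (x + 3)^2.

{M4}: invariant factors x + 5, (x - 5)(x + 5).

{M5}: invariant factors (x + 3)^3.

Matrices are similar if and only if their invariant-factor lists agree; the partition into similarity classes is {M1, M2}, {M3}, {M4}, {M5}.

4 classes: {M1, M2}, {M3}, {M4}, {M5}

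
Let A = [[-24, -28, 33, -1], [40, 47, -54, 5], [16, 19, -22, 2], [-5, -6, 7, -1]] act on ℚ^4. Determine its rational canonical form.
R = [[0, 0, 0, 3], [1, 0, 0, 8], [0, 1, 0, 6], [0, 0, 1, 0]]

The invariant factors of A (the non-unit diagonal entries of the Smith normal form of xI - A over ℚ[x]) are (x - 3)(x + 1)^3, each dividing the next. The characteristic polynomial is their product, (x - 3)(x + 1)^3.

The rational canonical form is the block-diagonal matrix of companion matrices C(f_i):
R = [[0, 0, 0, 3], [1, 0, 0, 8], [0, 1, 0, 6], [0, 0, 1, 0]].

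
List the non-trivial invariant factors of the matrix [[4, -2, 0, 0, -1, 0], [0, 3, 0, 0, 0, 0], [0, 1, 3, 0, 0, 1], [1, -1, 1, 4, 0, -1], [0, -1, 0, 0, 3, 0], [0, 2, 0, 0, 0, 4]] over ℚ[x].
(x - 4)(x - 3), (x - 4)^2(x - 3)^2

The Jordan structure of A has elementary divisors (x - 3)^2, (x - 3), (x - 4)^2, (x - 4). Arranging the block sizes at each eigenvalue in decreasing order and taking row products gives the invariant factors.

Invariant factors (smallest first, each dividing the next): (x - 4)(x - 3), (x - 4)^2(x - 3)^2.

Check: the last factor (x - 4)^2(x - 3)^2 is the minimal polynomial, and the product (x - 4)^3(x - 3)^3 is the characteristic polynomial.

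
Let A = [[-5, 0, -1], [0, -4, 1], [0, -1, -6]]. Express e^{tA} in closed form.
e^{tA} = [[e^{-5*t}, t^2*e^{-5*t}/2, t*(t - 2)*e^{-5*t}/2], [0, (t + 1)*e^{-5*t}, t*e^{-5*t}], [0, -t*e^{-5*t}, (1 - t)*e^{-5*t}]]

A has Jordan form J = [[-5, 1, 0], [0, -5, 1], [0, 0, -5]] with A = PJP^{-1}, so e^{tA} = P e^{tJ} P^{-1}.

For a Jordan block J_k(λ), e^{tJ_k(λ)} = e^{λt} · (I + tN + t^2 N^2/2! + ... + t^{k-1} N^{k-1}/(k-1)!) where N is the nilpotent superdiagonal part.

Assembling the blocks and conjugating back gives the entries of e^{tA} as shown above.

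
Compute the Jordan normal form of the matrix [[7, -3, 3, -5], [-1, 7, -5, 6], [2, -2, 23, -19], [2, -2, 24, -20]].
The characteristic polynomial is det(xI - A) = (x - 6)^3(x + 1), so the eigenvalues are -1 (algebraic multiplicity 1), 6 (algebraic multiplicity 3).

For λ = -1: algebraic multiplicity 1 gives one 1×1 block.

For λ = 6: rank(A - 6I) = 3, rank((A - 6I)^2) = 2, rank((A - 6I)^3) = 1. The eigenspace has dimension 4 - 3 = 1, so there is 1 Jordan block; the rank sequence gives block sizes [3].

Assembling the blocks gives the Jordan form J above.

J = [[-1, 0, 0, 0], [0, 6, 1, 0], [0, 0, 6, 1], [0, 0, 0, 6]]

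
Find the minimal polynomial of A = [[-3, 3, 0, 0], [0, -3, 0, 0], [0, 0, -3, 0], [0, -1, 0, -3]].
m_A(x) = (x + 3)^2

The characteristic polynomial factors as (x + 3)^4. The minimal polynomial is ∏(x - λ)^{k_λ} where k_λ is the size of the largest Jordan block at λ.

For λ = -3: rank(A + 3I) = 1, and the largest Jordan block has size 2 (the smallest k with rank((A + 3I)^k) = rank((A + 3I)^(k+1))).

So m_A(x) = (x + 3)^2.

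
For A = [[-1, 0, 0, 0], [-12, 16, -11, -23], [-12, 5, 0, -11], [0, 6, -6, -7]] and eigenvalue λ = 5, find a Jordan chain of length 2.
v_1 = [[0, -4, -2, -1]]^T, v_2 = [[0, 1, 1, 0]]^T

We seek v_1 ∈ ker((A - 5I)^2) \ ker(A - 5I), then set v_{i+1} = (A - 5I) v_i.

One such chain is v_1 = [[0, -4, -2, -1]]^T, v_2 = [[0, 1, 1, 0]]^T. Check: (A - 5I) v_2 = [[0, 0, 0, 0]]^T = 0.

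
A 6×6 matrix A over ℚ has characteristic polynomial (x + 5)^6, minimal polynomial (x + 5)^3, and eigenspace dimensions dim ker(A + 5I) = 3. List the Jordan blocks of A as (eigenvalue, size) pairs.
Jordan blocks: (-5, 3), (-5, 2), (-5, 1)

λ = -5: algebraic multiplicity 6 (exponent in χ_A), largest block size 3 (exponent in m_A), 3 blocks (geometric multiplicity). These force block sizes [3, 2, 1].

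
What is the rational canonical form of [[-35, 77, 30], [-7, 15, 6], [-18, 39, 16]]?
The invariant factors of A (the non-unit diagonal entries of the Smith normal form of xI - A over ℚ[x]) are (x + 2)(x^2 + 2x - 4), each dividing the next. The characteristic polynomial is their product, (x + 2)(x^2 + 2x - 4).

The rational canonical form is the block-diagonal matrix of companion matrices C(f_i):
R = [[0, 0, 8], [1, 0, 0], [0, 1, -4]].

Note the characteristic polynomial does not split into linear factors over ℚ, so A has no Jordan form over ℚ; the rational canonical form exists over any field.

R = [[0, 0, 8], [1, 0, 0], [0, 1, -4]]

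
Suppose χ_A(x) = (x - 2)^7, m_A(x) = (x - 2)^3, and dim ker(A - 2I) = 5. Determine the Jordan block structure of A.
λ = 2: algebraic multiplicity 7 (exponent in χ_A), largest block size 3 (exponent in m_A), 5 blocks (geometric multiplicity). These force block sizes [3, 1, 1, 1, 1].

Jordan blocks: (2, 3), (2, 1), (2, 1), (2, 1), (2, 1)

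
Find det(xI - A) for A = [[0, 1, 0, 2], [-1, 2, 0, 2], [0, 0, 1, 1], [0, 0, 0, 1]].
xI - A = [[x, -1, 0, -2], [1, x - 2, 0, -2], [0, 0, x - 1, -1], [0, 0, 0, x - 1]].

Expanding det(xI - A) along the first row:
det(xI - A) = + (x)·det([[x - 2, 0, -2], [0, x - 1, -1], [0, 0, x - 1]]) - (-1)·det([[1, 0, -2], [0, x - 1, -1], [0, 0, x - 1]]) + (0)·det([[1, x - 2, -2], [0, 0, -1], [0, 0, x - 1]]) - (-2)·det([[1, x - 2, 0], [0, 0, x - 1], [0, 0, 0]]).

Evaluating gives χ_A(x) = x^4 - 4x^3 + 6x^2 - 4x + 1 = (x - 1)^4.

χ_A(x) = (x - 1)^4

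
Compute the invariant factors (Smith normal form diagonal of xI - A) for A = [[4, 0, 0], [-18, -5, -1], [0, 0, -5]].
(x - 4)(x + 5)^2

The Jordan structure of A has elementary divisors (x + 5)^2, (x - 4). Arranging the block sizes at each eigenvalue in decreasing order and taking row products gives the invariant factors.

Invariant factors (smallest first, each dividing the next): (x - 4)(x + 5)^2.

Check: the last factor (x - 4)(x + 5)^2 is the minimal polynomial, and the product (x - 4)(x + 5)^2 is the characteristic polynomial.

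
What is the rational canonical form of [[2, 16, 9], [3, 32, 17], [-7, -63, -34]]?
R = [[0, 0, 9], [1, 0, 6], [0, 1, 0]]

The invariant factors of A (the non-unit diagonal entries of the Smith normal form of xI - A over ℚ[x]) are (x - 3)(x^2 + 3x + 3), each dividing the next. The characteristic polynomial is their product, (x - 3)(x^2 + 3x + 3).

The rational canonical form is the block-diagonal matrix of companion matrices C(f_i):
R = [[0, 0, 9], [1, 0, 6], [0, 1, 0]].

Note the characteristic polynomial does not split into linear factors over ℚ, so A has no Jordan form over ℚ; the rational canonical form exists over any field.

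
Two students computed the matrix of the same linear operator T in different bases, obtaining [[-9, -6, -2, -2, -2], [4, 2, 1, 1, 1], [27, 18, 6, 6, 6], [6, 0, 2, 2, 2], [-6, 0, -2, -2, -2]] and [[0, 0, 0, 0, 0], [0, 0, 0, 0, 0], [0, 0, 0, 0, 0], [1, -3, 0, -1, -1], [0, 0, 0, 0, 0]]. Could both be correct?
No.

Both have characteristic polynomial x^4(x + 1), but the minimal polynomial of A is x^2(x + 1) while the minimal polynomial of B is x(x + 1). The minimal polynomial is a similarity invariant, so A and B are not similar.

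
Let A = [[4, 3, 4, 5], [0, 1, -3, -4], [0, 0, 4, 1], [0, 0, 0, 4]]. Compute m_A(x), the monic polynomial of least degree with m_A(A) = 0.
m_A(x) = (x - 4)^3(x - 1)

The characteristic polynomial factors as (x - 4)^3(x - 1). The minimal polynomial is ∏(x - λ)^{k_λ} where k_λ is the size of the largest Jordan block at λ.

For λ = 1: rank(A - I) = 3, and the largest Jordan block has size 1 (the smallest k with rank((A - I)^k) = rank((A - I)^(k+1))).
For λ = 4: rank(A - 4I) = 3, and the largest Jordan block has size 3 (the smallest k with rank((A - 4I)^k) = rank((A - 4I)^(k+1))).

So m_A(x) = (x - 4)^3(x - 1).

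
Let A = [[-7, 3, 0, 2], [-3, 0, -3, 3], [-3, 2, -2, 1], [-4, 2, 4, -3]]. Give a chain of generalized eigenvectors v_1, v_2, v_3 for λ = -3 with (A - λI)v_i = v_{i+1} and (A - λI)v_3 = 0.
v_1 = [[0, -2, 1, 4]]^T, v_2 = [[2, 3, 1, 0]]^T, v_3 = [[1, 0, 1, 2]]^T

We seek v_1 ∈ ker((A + 3I)^3) \ ker((A + 3I)^2), then set v_{i+1} = (A + 3I) v_i.

One such chain is v_1 = [[0, -2, 1, 4]]^T, v_2 = [[2, 3, 1, 0]]^T, v_3 = [[1, 0, 1, 2]]^T. Check: (A + 3I) v_3 = [[0, 0, 0, 0]]^T = 0.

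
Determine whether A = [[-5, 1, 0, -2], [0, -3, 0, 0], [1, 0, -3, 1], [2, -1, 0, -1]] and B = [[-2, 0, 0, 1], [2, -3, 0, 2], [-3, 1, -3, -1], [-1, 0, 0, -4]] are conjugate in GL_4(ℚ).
Two matrices over a field are similar if and only if they have the same invariant factors.

Both A and B have characteristic polynomial (x + 3)^4 and minimal polynomial (x + 3)^2. Computing further, both have invariant factors (x + 3)^2, (x + 3)^2. Hence A and B are similar.

Yes.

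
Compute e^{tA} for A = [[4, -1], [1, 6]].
A has Jordan form J = [[5, 1], [0, 5]] with A = PJP^{-1}, so e^{tA} = P e^{tJ} P^{-1}.

For a Jordan block J_k(λ), e^{tJ_k(λ)} = e^{λt} · (I + tN + t^2 N^2/2! + ... + t^{k-1} N^{k-1}/(k-1)!) where N is the nilpotent superdiagonal part.

Assembling the blocks and conjugating back gives the entries of e^{tA} as shown above.

e^{tA} = [[(1 - t)*e^{5*t}, -t*e^{5*t}], [t*e^{5*t}, (t + 1)*e^{5*t}]]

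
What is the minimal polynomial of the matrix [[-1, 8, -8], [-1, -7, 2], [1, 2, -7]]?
The characteristic polynomial factors as (x + 5)^3. The minimal polynomial is ∏(x - λ)^{k_λ} where k_λ is the size of the largest Jordan block at λ.

For λ = -5: rank(A + 5I) = 1, and the largest Jordan block has size 2 (the smallest k with rank((A + 5I)^k) = rank((A + 5I)^(k+1))).

So m_A(x) = (x + 5)^2.

m_A(x) = (x + 5)^2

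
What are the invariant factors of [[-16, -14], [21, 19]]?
(x - 5)(x + 2)

The Jordan structure of A has elementary divisors (x + 2), (x - 5). Arranging the block sizes at each eigenvalue in decreasing order and taking row products gives the invariant factors.

Invariant factors (smallest first, each dividing the next): (x - 5)(x + 2).

Check: the last factor (x - 5)(x + 2) is the minimal polynomial, and the product (x - 5)(x + 2) is the characteristic polynomial.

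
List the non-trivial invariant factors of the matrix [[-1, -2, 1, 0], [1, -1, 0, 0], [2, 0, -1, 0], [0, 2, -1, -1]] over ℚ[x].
x + 1, (x + 1)^3

The Jordan structure of A has elementary divisors (x + 1)^3, (x + 1). Arranging the block sizes at each eigenvalue in decreasing order and taking row products gives the invariant factors.

Invariant factors (smallest first, each dividing the next): x + 1, (x + 1)^3.

Check: the last factor (x + 1)^3 is the minimal polynomial, and the product (x + 1)^4 is the characteristic polynomial.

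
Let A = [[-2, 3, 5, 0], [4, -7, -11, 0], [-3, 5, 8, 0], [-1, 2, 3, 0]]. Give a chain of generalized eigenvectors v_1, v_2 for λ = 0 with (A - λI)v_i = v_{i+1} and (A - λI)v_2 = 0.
v_1 = [[0, -3, 2, 0]]^T, v_2 = [[1, -1, 1, 0]]^T

We seek v_1 ∈ ker(A^2) \ ker(A), then set v_{i+1} = A v_i.

One such chain is v_1 = [[0, -3, 2, 0]]^T, v_2 = [[1, -1, 1, 0]]^T. Check: A v_2 = [[0, 0, 0, 0]]^T = 0.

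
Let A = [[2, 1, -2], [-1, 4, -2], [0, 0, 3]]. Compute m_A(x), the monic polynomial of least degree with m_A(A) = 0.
m_A(x) = (x - 3)^2

The characteristic polynomial factors as (x - 3)^3. The minimal polynomial is ∏(x - λ)^{k_λ} where k_λ is the size of the largest Jordan block at λ.

For λ = 3: rank(A - 3I) = 1, and the largest Jordan block has size 2 (the smallest k with rank((A - 3I)^k) = rank((A - 3I)^(k+1))).

So m_A(x) = (x - 3)^2.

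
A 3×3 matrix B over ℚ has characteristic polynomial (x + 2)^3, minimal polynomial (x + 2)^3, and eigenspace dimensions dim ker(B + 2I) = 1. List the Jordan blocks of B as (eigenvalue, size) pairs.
Jordan blocks: (-2, 3)

λ = -2: algebraic multiplicity 3 (exponent in χ_B), largest block size 3 (exponent in m_B), 1 block (geometric multiplicity). This forces block sizes [3].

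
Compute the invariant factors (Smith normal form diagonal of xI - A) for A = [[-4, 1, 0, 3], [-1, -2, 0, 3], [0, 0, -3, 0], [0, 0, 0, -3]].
The Jordan structure of A has elementary divisors (x + 3)^2, (x + 3), (x + 3). Arranging the block sizes at each eigenvalue in decreasing order and taking row products gives the invariant factors.

Invariant factors (smallest first, each dividing the next): x + 3, x + 3, (x + 3)^2.

Check: the last factor (x + 3)^2 is the minimal polynomial, and the product (x + 3)^4 is the characteristic polynomial.

x + 3, x + 3, (x + 3)^2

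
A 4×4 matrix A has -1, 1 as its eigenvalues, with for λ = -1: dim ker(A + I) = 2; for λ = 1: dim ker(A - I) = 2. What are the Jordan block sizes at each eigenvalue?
Jordan blocks: (-1, 1), (-1, 1), (1, 1), (1, 1)

λ = -1: successive nullity increments [2] count blocks of size ≥ k; block sizes are [1, 1].
λ = 1: successive nullity increments [2] count blocks of size ≥ k; block sizes are [1, 1].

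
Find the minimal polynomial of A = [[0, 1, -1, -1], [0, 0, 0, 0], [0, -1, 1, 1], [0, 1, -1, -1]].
m_A(x) = x^2

The characteristic polynomial factors as x^4. The minimal polynomial is ∏(x - λ)^{k_λ} where k_λ is the size of the largest Jordan block at λ.

For λ = 0: rank(A) = 1, and the largest Jordan block has size 2 (the smallest k with rank(A^k) = rank(A^(k+1))).

So m_A(x) = x^2.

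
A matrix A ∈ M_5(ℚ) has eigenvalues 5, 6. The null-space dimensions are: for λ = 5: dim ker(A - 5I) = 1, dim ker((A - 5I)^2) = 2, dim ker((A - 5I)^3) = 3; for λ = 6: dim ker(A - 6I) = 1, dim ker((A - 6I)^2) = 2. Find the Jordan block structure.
λ = 5: successive nullity increments [1, 1, 1] count blocks of size ≥ k; block sizes are [3].
λ = 6: successive nullity increments [1, 1] count blocks of size ≥ k; block sizes are [2].

Jordan blocks: (5, 3), (6, 2)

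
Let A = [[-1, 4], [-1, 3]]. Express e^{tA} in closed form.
A has Jordan form J = [[1, 1], [0, 1]] with A = PJP^{-1}, so e^{tA} = P e^{tJ} P^{-1}.

For a Jordan block J_k(λ), e^{tJ_k(λ)} = e^{λt} · (I + tN + t^2 N^2/2! + ... + t^{k-1} N^{k-1}/(k-1)!) where N is the nilpotent superdiagonal part.

Assembling the blocks and conjugating back gives the entries of e^{tA} as shown above.

e^{tA} = [[(1 - 2*t)*e^{t}, 4*t*e^{t}], [-t*e^{t}, (2*t + 1)*e^{t}]]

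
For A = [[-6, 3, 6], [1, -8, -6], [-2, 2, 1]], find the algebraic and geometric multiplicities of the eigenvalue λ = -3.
algebraic multiplicity 1, geometric multiplicity 1

The characteristic polynomial is (x + 3)(x + 5)^2, so the factor x + 3 appears with exponent 1: the algebraic multiplicity is 1.

rank(A + 3I) = 2, so the eigenspace has dimension 3 - 2 = 1: the geometric multiplicity is 1.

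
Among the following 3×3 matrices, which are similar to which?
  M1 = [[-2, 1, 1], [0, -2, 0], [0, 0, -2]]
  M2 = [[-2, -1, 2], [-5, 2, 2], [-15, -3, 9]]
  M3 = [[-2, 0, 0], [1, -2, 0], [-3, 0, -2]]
Characteristic polynomials: χ_{M1} = (x + 2)^3, χ_{M2} = (x - 3)^3, χ_{M3} = (x + 2)^3.

{M1, M3}: invariant factors x + 2, (x + 2)^2.

{M2}: invariant factors x - 3, (x - 3)^2.

Matrices are similar if and only if their invariant-factor lists agree; the partition into similarity classes is {M1, M3}, {M2}.

2 classes: {M1, M3}, {M2}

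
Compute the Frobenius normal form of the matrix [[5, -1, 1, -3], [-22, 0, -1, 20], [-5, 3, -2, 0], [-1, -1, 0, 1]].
R = [[0, 0, 0, -16], [1, 0, 0, -16], [0, 1, 0, 4], [0, 0, 1, 4]]

The invariant factors of A (the non-unit diagonal entries of the Smith normal form of xI - A over ℚ[x]) are (x^2 - 2x - 4)^2, each dividing the next. The characteristic polynomial is their product, (x^2 - 2x - 4)^2.

The rational canonical form is the block-diagonal matrix of companion matrices C(f_i):
R = [[0, 0, 0, -16], [1, 0, 0, -16], [0, 1, 0, 4], [0, 0, 1, 4]].

Note the characteristic polynomial does not split into linear factors over ℚ, so A has no Jordan form over ℚ; the rational canonical form exists over any field.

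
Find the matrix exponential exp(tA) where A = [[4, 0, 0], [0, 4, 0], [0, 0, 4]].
e^{tA} = [[e^{4*t}, 0, 0], [0, e^{4*t}, 0], [0, 0, e^{4*t}]]

A has Jordan form J = [[4, 0, 0], [0, 4, 0], [0, 0, 4]] with A = PJP^{-1}, so e^{tA} = P e^{tJ} P^{-1}.

For a Jordan block J_k(λ), e^{tJ_k(λ)} = e^{λt} · (I + tN + t^2 N^2/2! + ... + t^{k-1} N^{k-1}/(k-1)!) where N is the nilpotent superdiagonal part.

Assembling the blocks and conjugating back gives the entries of e^{tA} as shown above.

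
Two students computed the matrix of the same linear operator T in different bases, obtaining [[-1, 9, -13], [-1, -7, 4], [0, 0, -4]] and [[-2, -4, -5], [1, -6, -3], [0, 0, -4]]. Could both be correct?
Yes.

Two matrices over a field are similar if and only if they have the same invariant factors.

Both A and B have characteristic polynomial (x + 4)^3 and minimal polynomial (x + 4)^3. Computing further, both have invariant factors (x + 4)^3. Hence A and B are similar.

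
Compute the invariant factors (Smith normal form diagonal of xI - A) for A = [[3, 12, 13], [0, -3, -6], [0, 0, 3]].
The Jordan structure of A has elementary divisors (x + 3), (x - 3)^2. Arranging the block sizes at each eigenvalue in decreasing order and taking row products gives the invariant factors.

Invariant factors (smallest first, each dividing the next): (x - 3)^2(x + 3).

Check: the last factor (x - 3)^2(x + 3) is the minimal polynomial, and the product (x - 3)^2(x + 3) is the characteristic polynomial.

(x - 3)^2(x + 3)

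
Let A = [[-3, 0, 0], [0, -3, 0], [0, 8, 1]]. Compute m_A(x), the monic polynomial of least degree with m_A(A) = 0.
m_A(x) = (x - 1)(x + 3)

The characteristic polynomial factors as (x - 1)(x + 3)^2. The minimal polynomial is ∏(x - λ)^{k_λ} where k_λ is the size of the largest Jordan block at λ.

For λ = -3: rank(A + 3I) = 1, and the largest Jordan block has size 1 (the smallest k with rank((A + 3I)^k) = rank((A + 3I)^(k+1))).
For λ = 1: rank(A - I) = 2, and the largest Jordan block has size 1 (the smallest k with rank((A - I)^k) = rank((A - I)^(k+1))).

So m_A(x) = (x - 1)(x + 3).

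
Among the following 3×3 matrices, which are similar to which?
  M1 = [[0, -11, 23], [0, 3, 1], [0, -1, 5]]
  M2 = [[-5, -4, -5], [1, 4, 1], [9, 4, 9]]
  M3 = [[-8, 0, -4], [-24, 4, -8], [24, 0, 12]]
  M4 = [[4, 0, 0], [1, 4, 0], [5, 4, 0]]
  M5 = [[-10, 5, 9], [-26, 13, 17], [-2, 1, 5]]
Characteristic polynomials: χ_{M1} = x(x - 4)^2, χ_{M2} = x(x - 4)^2, χ_{M3} = x(x - 4)^2, χ_{M4} = x(x - 4)^2, χ_{M5} = x(x - 4)^2.

{M1, M2, M4, M5}: invariant factors x(x - 4)^2.

{M3}: invariant factors x - 4, x(x - 4).

Matrices are similar if and only if their invariant-factor lists agree; the partition into similarity classes is {M1, M2, M4, M5}, {M3}.

2 classes: {M1, M2, M4, M5}, {M3}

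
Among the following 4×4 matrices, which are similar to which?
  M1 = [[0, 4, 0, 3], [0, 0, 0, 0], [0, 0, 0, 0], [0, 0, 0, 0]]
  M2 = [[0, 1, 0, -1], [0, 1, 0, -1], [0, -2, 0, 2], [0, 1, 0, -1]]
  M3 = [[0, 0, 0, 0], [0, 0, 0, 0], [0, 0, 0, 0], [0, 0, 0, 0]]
Characteristic polynomials: χ_{M1} = x^4, χ_{M2} = x^4, χ_{M3} = x^4.

{M1, M2}: invariant factors x, x, x^2.

{M3}: invariant factors x, x, x, x.

Matrices are similar if and only if their invariant-factor lists agree; the partition into similarity classes is {M1, M2}, {M3}.

2 classes: {M1, M2}, {M3}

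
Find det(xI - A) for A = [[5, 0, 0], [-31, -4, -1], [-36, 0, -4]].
xI - A = [[x - 5, 0, 0], [31, x + 4, 1], [36, 0, x + 4]].

Expanding det(xI - A) along the first row:
det(xI - A) = + (x - 5)·det([[x + 4, 1], [0, x + 4]]) - (0)·det([[31, 1], [36, x + 4]]) + (0)·det([[31, x + 4], [36, 0]]).

Evaluating gives χ_A(x) = x^3 + 3x^2 - 24x - 80 = (x - 5)(x + 4)^2.

χ_A(x) = (x - 5)(x + 4)^2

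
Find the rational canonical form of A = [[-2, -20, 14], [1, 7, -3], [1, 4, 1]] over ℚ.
R = [[0, 0, 0], [1, 0, -9], [0, 1, 6]]

The invariant factors of A (the non-unit diagonal entries of the Smith normal form of xI - A over ℚ[x]) are x(x - 3)^2, each dividing the next. The characteristic polynomial is their product, x(x - 3)^2.

The rational canonical form is the block-diagonal matrix of companion matrices C(f_i):
R = [[0, 0, 0], [1, 0, -9], [0, 1, 6]].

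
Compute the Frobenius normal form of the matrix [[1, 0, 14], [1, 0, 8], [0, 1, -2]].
R = [[0, 0, 6], [1, 0, 10], [0, 1, -1]]

The invariant factors of A (the non-unit diagonal entries of the Smith normal form of xI - A over ℚ[x]) are (x - 3)(x^2 + 4x + 2), each dividing the next. The characteristic polynomial is their product, (x - 3)(x^2 + 4x + 2).

The rational canonical form is the block-diagonal matrix of companion matrices C(f_i):
R = [[0, 0, 6], [1, 0, 10], [0, 1, -1]].

Note the characteristic polynomial does not split into linear factors over ℚ, so A has no Jordan form over ℚ; the rational canonical form exists over any field.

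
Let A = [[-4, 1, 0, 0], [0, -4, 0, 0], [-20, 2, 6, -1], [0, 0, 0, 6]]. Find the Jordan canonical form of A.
The characteristic polynomial is det(xI - A) = (x - 6)^2(x + 4)^2, so the eigenvalues are -4 (algebraic multiplicity 2), 6 (algebraic multiplicity 2).

For λ = -4: rank(A + 4I) = 3, rank((A + 4I)^2) = 2. The eigenspace has dimension 4 - 3 = 1, so there is 1 Jordan block; the rank sequence gives block sizes [2].

For λ = 6: rank(A - 6I) = 3, rank((A - 6I)^2) = 2. The eigenspace has dimension 4 - 3 = 1, so there is 1 Jordan block; the rank sequence gives block sizes [2].

Assembling the blocks gives the Jordan form J above.

J = [[-4, 1, 0, 0], [0, -4, 0, 0], [0, 0, 6, 1], [0, 0, 0, 6]]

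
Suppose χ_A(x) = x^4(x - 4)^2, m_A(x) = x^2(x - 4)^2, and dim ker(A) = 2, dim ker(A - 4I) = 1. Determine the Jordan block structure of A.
λ = 0: algebraic multiplicity 4 (exponent in χ_A), largest block size 2 (exponent in m_A), 2 blocks (geometric multiplicity). These force block sizes [2, 2].
λ = 4: algebraic multiplicity 2 (exponent in χ_A), largest block size 2 (exponent in m_A), 1 block (geometric multiplicity). This forces block sizes [2].

Jordan blocks: (0, 2), (0, 2), (4, 2)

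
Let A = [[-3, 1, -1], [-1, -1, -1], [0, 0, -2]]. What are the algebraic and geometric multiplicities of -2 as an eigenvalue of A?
The characteristic polynomial is (x + 2)^3, so the factor x + 2 appears with exponent 3: the algebraic multiplicity is 3.

rank(A + 2I) = 1, so the eigenspace has dimension 3 - 1 = 2: the geometric multiplicity is 2.

Since 2 < 3, A is not diagonalizable.

algebraic multiplicity 3, geometric multiplicity 2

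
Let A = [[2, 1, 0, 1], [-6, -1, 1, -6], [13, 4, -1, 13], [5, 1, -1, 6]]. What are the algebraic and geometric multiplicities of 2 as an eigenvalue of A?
The characteristic polynomial is (x - 2)^2(x - 1)^2, so the factor x - 2 appears with exponent 2: the algebraic multiplicity is 2.

rank(A - 2I) = 3, so the eigenspace has dimension 4 - 3 = 1: the geometric multiplicity is 1.

Since 1 < 2, A is not diagonalizable.

algebraic multiplicity 2, geometric multiplicity 1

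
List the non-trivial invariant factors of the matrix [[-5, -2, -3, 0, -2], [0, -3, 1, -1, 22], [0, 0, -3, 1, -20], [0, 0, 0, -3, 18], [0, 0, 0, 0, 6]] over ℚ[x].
The Jordan structure of A has elementary divisors (x + 5), (x + 3)^3, (x - 6). Arranging the block sizes at each eigenvalue in decreasing order and taking row products gives the invariant factors.

Invariant factors (smallest first, each dividing the next): (x - 6)(x + 3)^3(x + 5).

Check: the last factor (x - 6)(x + 3)^3(x + 5) is the minimal polynomial, and the product (x - 6)(x + 3)^3(x + 5) is the characteristic polynomial.

(x - 6)(x + 3)^3(x + 5)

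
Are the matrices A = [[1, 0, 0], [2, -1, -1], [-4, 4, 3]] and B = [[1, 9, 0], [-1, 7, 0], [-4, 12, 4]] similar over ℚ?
trace(A) = 3 but trace(B) = 12. The trace is a similarity invariant, so A and B are not similar.

No.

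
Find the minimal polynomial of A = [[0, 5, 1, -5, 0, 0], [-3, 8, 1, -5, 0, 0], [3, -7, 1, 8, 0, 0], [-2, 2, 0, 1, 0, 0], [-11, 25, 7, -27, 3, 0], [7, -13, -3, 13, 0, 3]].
m_A(x) = (x - 3)^3(x - 1)

The characteristic polynomial factors as (x - 3)^5(x - 1). The minimal polynomial is ∏(x - λ)^{k_λ} where k_λ is the size of the largest Jordan block at λ.

For λ = 1: rank(A - I) = 5, and the largest Jordan block has size 1 (the smallest k with rank((A - I)^k) = rank((A - I)^(k+1))).
For λ = 3: rank(A - 3I) = 3, and the largest Jordan block has size 3 (the smallest k with rank((A - 3I)^k) = rank((A - 3I)^(k+1))).

So m_A(x) = (x - 3)^3(x - 1).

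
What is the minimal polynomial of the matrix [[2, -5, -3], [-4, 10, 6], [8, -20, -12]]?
m_A(x) = x^2

The characteristic polynomial factors as x^3. The minimal polynomial is ∏(x - λ)^{k_λ} where k_λ is the size of the largest Jordan block at λ.

For λ = 0: rank(A) = 1, and the largest Jordan block has size 2 (the smallest k with rank(A^k) = rank(A^(k+1))).

So m_A(x) = x^2.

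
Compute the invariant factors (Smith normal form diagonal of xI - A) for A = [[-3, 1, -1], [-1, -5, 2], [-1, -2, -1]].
The Jordan structure of A has elementary divisors (x + 3)^3. Arranging the block sizes at each eigenvalue in decreasing order and taking row products gives the invariant factors.

Invariant factors (smallest first, each dividing the next): (x + 3)^3.

Check: the last factor (x + 3)^3 is the minimal polynomial, and the product (x + 3)^3 is the characteristic polynomial.

(x + 3)^3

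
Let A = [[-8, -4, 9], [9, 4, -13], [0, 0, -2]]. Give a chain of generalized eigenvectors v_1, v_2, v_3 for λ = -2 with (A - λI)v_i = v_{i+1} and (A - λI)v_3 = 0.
We seek v_1 ∈ ker((A + 2I)^3) \ ker((A + 2I)^2), then set v_{i+1} = (A + 2I) v_i.

One such chain is v_1 = [[0, 2, 1]]^T, v_2 = [[1, -1, 0]]^T, v_3 = [[-2, 3, 0]]^T. Check: (A + 2I) v_3 = [[0, 0, 0]]^T = 0.

v_1 = [[0, 2, 1]]^T, v_2 = [[1, -1, 0]]^T, v_3 = [[-2, 3, 0]]^T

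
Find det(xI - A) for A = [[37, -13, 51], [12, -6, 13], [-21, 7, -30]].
χ_A(x) = (x - 5)(x + 2)^2

xI - A = [[x - 37, 13, -51], [-12, x + 6, -13], [21, -7, x + 30]].

Expanding det(xI - A) along the first row:
det(xI - A) = + (x - 37)·det([[x + 6, -13], [-7, x + 30]]) - (13)·det([[-12, -13], [21, x + 30]]) + (-51)·det([[-12, x + 6], [21, -7]]).

Evaluating gives χ_A(x) = x^3 - x^2 - 16x - 20 = (x - 5)(x + 2)^2.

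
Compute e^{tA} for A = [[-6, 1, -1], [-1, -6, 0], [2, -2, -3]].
A has Jordan form J = [[-5, 1, 0], [0, -5, 1], [0, 0, -5]] with A = PJP^{-1}, so e^{tA} = P e^{tJ} P^{-1}.

For a Jordan block J_k(λ), e^{tJ_k(λ)} = e^{λt} · (I + tN + t^2 N^2/2! + ... + t^{k-1} N^{k-1}/(k-1)!) where N is the nilpotent superdiagonal part.

Assembling the blocks and conjugating back gives the entries of e^{tA} as shown above.

e^{tA} = [[(-t^2 - t + 1)*e^{-5*t}, t*e^{-5*t}, t*(-t - 2)*e^{-5*t}/2], [t*(t - 1)*e^{-5*t}, (1 - t)*e^{-5*t}, t^2*e^{-5*t}/2], [2*t*(t + 1)*e^{-5*t}, -2*t*e^{-5*t}, (t^2 + 2*t + 1)*e^{-5*t}]]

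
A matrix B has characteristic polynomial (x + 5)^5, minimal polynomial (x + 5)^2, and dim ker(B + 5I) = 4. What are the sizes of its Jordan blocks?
λ = -5: algebraic multiplicity 5 (exponent in χ_B), largest block size 2 (exponent in m_B), 4 blocks (geometric multiplicity). These force block sizes [2, 1, 1, 1].

Jordan blocks: (-5, 2), (-5, 1), (-5, 1), (-5, 1)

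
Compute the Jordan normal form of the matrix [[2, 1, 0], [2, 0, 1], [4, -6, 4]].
J = [[2, 1, 0], [0, 2, 1], [0, 0, 2]]

The characteristic polynomial is det(xI - A) = (x - 2)^3, so the eigenvalues are 2 (algebraic multiplicity 3).

For λ = 2: rank(A - 2I) = 2, rank((A - 2I)^2) = 1, rank((A - 2I)^3) = 0. The eigenspace has dimension 3 - 2 = 1, so there is 1 Jordan block; the rank sequence gives block sizes [3].

Assembling the blocks gives the Jordan form J above.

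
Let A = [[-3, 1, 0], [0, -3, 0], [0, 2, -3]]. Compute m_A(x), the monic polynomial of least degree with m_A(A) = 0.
The characteristic polynomial factors as (x + 3)^3. The minimal polynomial is ∏(x - λ)^{k_λ} where k_λ is the size of the largest Jordan block at λ.

For λ = -3: rank(A + 3I) = 1, and the largest Jordan block has size 2 (the smallest k with rank((A + 3I)^k) = rank((A + 3I)^(k+1))).

So m_A(x) = (x + 3)^2.

m_A(x) = (x + 3)^2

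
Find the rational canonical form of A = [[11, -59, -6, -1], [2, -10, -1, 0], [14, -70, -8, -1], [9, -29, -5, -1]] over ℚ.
The invariant factors of A (the non-unit diagonal entries of the Smith normal form of xI - A over ℚ[x]) are (x + 2)^2(x^2 + 4x + 5), each dividing the next. The characteristic polynomial is their product, (x + 2)^2(x^2 + 4x + 5).

The rational canonical form is the block-diagonal matrix of companion matrices C(f_i):
R = [[0, 0, 0, -20], [1, 0, 0, -36], [0, 1, 0, -25], [0, 0, 1, -8]].

Note the characteristic polynomial does not split into linear factors over ℚ, so A has no Jordan form over ℚ; the rational canonical form exists over any field.

R = [[0, 0, 0, -20], [1, 0, 0, -36], [0, 1, 0, -25], [0, 0, 1, -8]]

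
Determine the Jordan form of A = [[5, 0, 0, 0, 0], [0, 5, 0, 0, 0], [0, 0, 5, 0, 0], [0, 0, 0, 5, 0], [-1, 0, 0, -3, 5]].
The characteristic polynomial is det(xI - A) = (x - 5)^5, so the eigenvalues are 5 (algebraic multiplicity 5).

For λ = 5: rank(A - 5I) = 1, rank((A - 5I)^2) = 0. The eigenspace has dimension 5 - 1 = 4, so there are 4 Jordan blocks; the rank sequence gives block sizes [2, 1, 1, 1].

Assembling the blocks gives the Jordan form J above.

J = [[5, 1, 0, 0, 0], [0, 5, 0, 0, 0], [0, 0, 5, 0, 0], [0, 0, 0, 5, 0], [0, 0, 0, 0, 5]]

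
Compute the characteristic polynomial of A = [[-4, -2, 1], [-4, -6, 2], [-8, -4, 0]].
χ_A(x) = (x + 2)(x + 4)^2

xI - A = [[x + 4, 2, -1], [4, x + 6, -2], [8, 4, x]].

Expanding det(xI - A) along the first row:
det(xI - A) = + (x + 4)·det([[x + 6, -2], [4, x]]) - (2)·det([[4, -2], [8, x]]) + (-1)·det([[4, x + 6], [8, 4]]).

Evaluating gives χ_A(x) = x^3 + 10x^2 + 32x + 32 = (x + 2)(x + 4)^2.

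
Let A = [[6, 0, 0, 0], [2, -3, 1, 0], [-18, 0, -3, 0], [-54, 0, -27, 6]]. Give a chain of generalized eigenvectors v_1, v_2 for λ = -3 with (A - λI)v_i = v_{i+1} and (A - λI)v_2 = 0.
v_1 = [[0, 0, 1, 3]]^T, v_2 = [[0, 1, 0, 0]]^T

We seek v_1 ∈ ker((A + 3I)^2) \ ker(A + 3I), then set v_{i+1} = (A + 3I) v_i.

One such chain is v_1 = [[0, 0, 1, 3]]^T, v_2 = [[0, 1, 0, 0]]^T. Check: (A + 3I) v_2 = [[0, 0, 0, 0]]^T = 0.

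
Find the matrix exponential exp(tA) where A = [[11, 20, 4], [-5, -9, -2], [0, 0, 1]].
e^{tA} = [[(10*t + 1)*e^{t}, 20*t*e^{t}, 4*t*e^{t}], [-5*t*e^{t}, (1 - 10*t)*e^{t}, -2*t*e^{t}], [0, 0, e^{t}]]

A has Jordan form J = [[1, 1, 0], [0, 1, 0], [0, 0, 1]] with A = PJP^{-1}, so e^{tA} = P e^{tJ} P^{-1}.

For a Jordan block J_k(λ), e^{tJ_k(λ)} = e^{λt} · (I + tN + t^2 N^2/2! + ... + t^{k-1} N^{k-1}/(k-1)!) where N is the nilpotent superdiagonal part.

Assembling the blocks and conjugating back gives the entries of e^{tA} as shown above.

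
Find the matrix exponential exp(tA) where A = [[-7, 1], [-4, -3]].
A has Jordan form J = [[-5, 1], [0, -5]] with A = PJP^{-1}, so e^{tA} = P e^{tJ} P^{-1}.

For a Jordan block J_k(λ), e^{tJ_k(λ)} = e^{λt} · (I + tN + t^2 N^2/2! + ... + t^{k-1} N^{k-1}/(k-1)!) where N is the nilpotent superdiagonal part.

Assembling the blocks and conjugating back gives the entries of e^{tA} as shown above.

e^{tA} = [[(1 - 2*t)*e^{-5*t}, t*e^{-5*t}], [-4*t*e^{-5*t}, (2*t + 1)*e^{-5*t}]]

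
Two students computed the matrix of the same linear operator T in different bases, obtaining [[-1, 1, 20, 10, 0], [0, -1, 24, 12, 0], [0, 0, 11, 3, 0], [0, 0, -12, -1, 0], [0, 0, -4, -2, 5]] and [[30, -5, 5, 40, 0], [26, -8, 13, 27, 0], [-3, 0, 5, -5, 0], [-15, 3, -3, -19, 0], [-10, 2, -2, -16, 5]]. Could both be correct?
Two matrices over a field are similar if and only if they have the same invariant factors.

Both A and B have characteristic polynomial (x - 5)^3(x + 1)^2 and minimal polynomial (x - 5)^2(x + 1)^2. Computing further, both have invariant factors x - 5, (x - 5)^2(x + 1)^2. Hence A and B are similar.

Yes.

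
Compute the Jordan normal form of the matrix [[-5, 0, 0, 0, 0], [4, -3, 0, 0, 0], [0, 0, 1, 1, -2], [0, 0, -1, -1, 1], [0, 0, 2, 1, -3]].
J = [[-5, 0, 0, 0, 0], [0, -3, 0, 0, 0], [0, 0, -1, 1, 0], [0, 0, 0, -1, 1], [0, 0, 0, 0, -1]]

The characteristic polynomial is det(xI - A) = (x + 1)^3(x + 3)(x + 5), so the eigenvalues are -5 (algebraic multiplicity 1), -3 (algebraic multiplicity 1), -1 (algebraic multiplicity 3).

For λ = -5: algebraic multiplicity 1 gives one 1×1 block.

For λ = -3: algebraic multiplicity 1 gives one 1×1 block.

For λ = -1: rank(A + I) = 4, rank((A + I)^2) = 3, rank((A + I)^3) = 2. The eigenspace has dimension 5 - 4 = 1, so there is 1 Jordan block; the rank sequence gives block sizes [3].

Assembling the blocks gives the Jordan form J above.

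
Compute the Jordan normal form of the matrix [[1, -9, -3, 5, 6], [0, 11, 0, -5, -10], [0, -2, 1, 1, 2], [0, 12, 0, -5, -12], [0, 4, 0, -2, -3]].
J = [[1, 1, 0, 0, 0], [0, 1, 0, 0, 0], [0, 0, 1, 1, 0], [0, 0, 0, 1, 0], [0, 0, 0, 0, 1]]

The characteristic polynomial is det(xI - A) = (x - 1)^5, so the eigenvalues are 1 (algebraic multiplicity 5).

For λ = 1: rank(A - I) = 2, rank((A - I)^2) = 0. The eigenspace has dimension 5 - 2 = 3, so there are 3 Jordan blocks; the rank sequence gives block sizes [2, 2, 1].

Assembling the blocks gives the Jordan form J above.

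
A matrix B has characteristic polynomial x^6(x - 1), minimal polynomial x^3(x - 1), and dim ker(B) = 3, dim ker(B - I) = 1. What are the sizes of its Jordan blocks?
λ = 0: algebraic multiplicity 6 (exponent in χ_B), largest block size 3 (exponent in m_B), 3 blocks (geometric multiplicity). These force block sizes [3, 2, 1].
λ = 1: algebraic multiplicity 1 (exponent in χ_B), largest block size 1 (exponent in m_B), 1 block (geometric multiplicity). This forces block sizes [1].

Jordan blocks: (0, 3), (0, 2), (0, 1), (1, 1)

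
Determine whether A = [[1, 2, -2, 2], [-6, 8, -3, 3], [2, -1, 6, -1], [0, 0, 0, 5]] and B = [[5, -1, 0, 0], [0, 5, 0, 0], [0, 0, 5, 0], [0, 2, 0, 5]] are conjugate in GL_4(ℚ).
Two matrices over a field are similar if and only if they have the same invariant factors.

Both A and B have characteristic polynomial (x - 5)^4 and minimal polynomial (x - 5)^2. Computing further, both have invariant factors x - 5, x - 5, (x - 5)^2. Hence A and B are similar.

Yes.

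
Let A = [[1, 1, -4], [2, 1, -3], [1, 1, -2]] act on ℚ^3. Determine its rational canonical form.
The invariant factors of A (the non-unit diagonal entries of the Smith normal form of xI - A over ℚ[x]) are x^3 + 2x + 2, each dividing the next. The characteristic polynomial is their product, x^3 + 2x + 2.

The rational canonical form is the block-diagonal matrix of companion matrices C(f_i):
R = [[0, 0, -2], [1, 0, -2], [0, 1, 0]].

Note the characteristic polynomial does not split into linear factors over ℚ, so A has no Jordan form over ℚ; the rational canonical form exists over any field.

R = [[0, 0, -2], [1, 0, -2], [0, 1, 0]]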